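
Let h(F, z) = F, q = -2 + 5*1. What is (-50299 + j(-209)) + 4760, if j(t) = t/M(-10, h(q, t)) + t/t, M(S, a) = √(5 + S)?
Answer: -45538 + 209*I*√5/5 ≈ -45538.0 + 93.468*I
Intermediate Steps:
q = 3 (q = -2 + 5 = 3)
j(t) = 1 - I*t*√5/5 (j(t) = t/(√(5 - 10)) + t/t = t/(√(-5)) + 1 = t/((I*√5)) + 1 = t*(-I*√5/5) + 1 = -I*t*√5/5 + 1 = 1 - I*t*√5/5)
(-50299 + j(-209)) + 4760 = (-50299 + (1 - ⅕*I*(-209)*√5)) + 4760 = (-50299 + (1 + 209*I*√5/5)) + 4760 = (-50298 + 209*I*√5/5) + 4760 = -45538 + 209*I*√5/5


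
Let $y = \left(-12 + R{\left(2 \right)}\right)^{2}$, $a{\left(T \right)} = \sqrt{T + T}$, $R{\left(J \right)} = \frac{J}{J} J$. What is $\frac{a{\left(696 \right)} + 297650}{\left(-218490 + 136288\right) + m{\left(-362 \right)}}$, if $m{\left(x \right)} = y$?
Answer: $- \frac{148825}{41051} - \frac{2 \sqrt{87}}{41051} \approx -3.6258$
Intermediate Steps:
$R{\left(J \right)} = J$ ($R{\left(J \right)} = 1 J = J$)
$a{\left(T \right)} = \sqrt{2} \sqrt{T}$ ($a{\left(T \right)} = \sqrt{2 T} = \sqrt{2} \sqrt{T}$)
$y = 100$ ($y = \left(-12 + 2\right)^{2} = \left(-10\right)^{2} = 100$)
$m{\left(x \right)} = 100$
$\frac{a{\left(696 \right)} + 297650}{\left(-218490 + 136288\right) + m{\left(-362 \right)}} = \frac{\sqrt{2} \sqrt{696} + 297650}{\left(-218490 + 136288\right) + 100} = \frac{\sqrt{2} \cdot 2 \sqrt{174} + 297650}{-82202 + 100} = \frac{4 \sqrt{87} + 297650}{-82102} = \left(297650 + 4 \sqrt{87}\right) \left(- \frac{1}{82102}\right) = - \frac{148825}{41051} - \frac{2 \sqrt{87}}{41051}$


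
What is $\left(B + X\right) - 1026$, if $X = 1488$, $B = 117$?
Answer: $579$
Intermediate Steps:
$\left(B + X\right) - 1026 = \left(117 + 1488\right) - 1026 = 1605 - 1026 = 579$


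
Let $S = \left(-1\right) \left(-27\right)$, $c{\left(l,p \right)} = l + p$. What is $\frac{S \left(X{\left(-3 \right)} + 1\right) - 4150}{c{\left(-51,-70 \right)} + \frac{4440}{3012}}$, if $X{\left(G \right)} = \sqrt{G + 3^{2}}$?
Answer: $\frac{54467}{1579} - \frac{6777 \sqrt{6}}{30001} \approx 33.941$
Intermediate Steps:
$X{\left(G \right)} = \sqrt{9 + G}$ ($X{\left(G \right)} = \sqrt{G + 9} = \sqrt{9 + G}$)
$S = 27$
$\frac{S \left(X{\left(-3 \right)} + 1\right) - 4150}{c{\left(-51,-70 \right)} + \frac{4440}{3012}} = \frac{27 \left(\sqrt{9 - 3} + 1\right) - 4150}{\left(-51 - 70\right) + \frac{4440}{3012}} = \frac{27 \left(\sqrt{6} + 1\right) - 4150}{-121 + 4440 \cdot \frac{1}{3012}} = \frac{27 \left(1 + \sqrt{6}\right) - 4150}{-121 + \frac{370}{251}} = \frac{\left(27 + 27 \sqrt{6}\right) - 4150}{- \frac{30001}{251}} = \left(-4123 + 27 \sqrt{6}\right) \left(- \frac{251}{30001}\right) = \frac{54467}{1579} - \frac{6777 \sqrt{6}}{30001}$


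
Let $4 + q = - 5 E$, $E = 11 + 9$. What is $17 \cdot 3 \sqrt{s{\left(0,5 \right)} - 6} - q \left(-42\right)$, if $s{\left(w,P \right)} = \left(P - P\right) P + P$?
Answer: $-4368 + 51 i \approx -4368.0 + 51.0 i$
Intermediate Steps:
$s{\left(w,P \right)} = P$ ($s{\left(w,P \right)} = 0 P + P = 0 + P = P$)
$E = 20$
$q = -104$ ($q = -4 - 100 = -104$)
$17 \cdot 3 \sqrt{s{\left(0,5 \right)} - 6} - q \left(-42\right) = 17 \cdot 3 \sqrt{5 - 6} - \left(-104\right) \left(-42\right) = 51 \sqrt{-1} - 4368 = 51 i - 4368 = -4368 + 51 i$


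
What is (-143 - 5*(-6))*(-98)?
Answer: 11074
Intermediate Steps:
(-143 - 5*(-6))*(-98) = (-143 + 30)*(-98) = -113*(-98) = 11074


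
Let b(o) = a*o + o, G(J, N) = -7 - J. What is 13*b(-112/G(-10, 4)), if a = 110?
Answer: -53872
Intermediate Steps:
b(o) = 111*o (b(o) = 110*o + o = 111*o)
13*b(-112/G(-10, 4)) = 13*(111*(-112/(-7 - 1*(-10)))) = 13*(111*(-112/(-7 + 10))) = 13*(111*(-112/3)) = 13*(-4144) = -53872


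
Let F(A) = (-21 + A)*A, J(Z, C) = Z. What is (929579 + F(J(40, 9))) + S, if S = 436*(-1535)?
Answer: 261079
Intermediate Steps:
S = -669260
F(A) = A*(-21 + A)
(929579 + F(J(40, 9))) + S = (929579 + 40*(-21 + 40)) - 669260 = (929579 + 40*19) - 669260 = (929579 + 760) - 669260 = 930339 - 669260 = 261079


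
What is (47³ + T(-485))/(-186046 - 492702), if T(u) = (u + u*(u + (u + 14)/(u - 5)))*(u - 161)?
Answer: 1852653933/8314663 ≈ 222.82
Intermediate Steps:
T(u) = (-161 + u)*(u + u*(u + (14 + u)/(-5 + u))) (T(u) = (u + u*(u + (14 + u)/(-5 + u)))*(-161 + u) = (-161 + u)*(u + u*(u + (14 + u)/(-5 + u))))
(47³ + T(-485))/(-186046 - 492702) = (47³ - 485*(-1449 + (-485)³ - 164*(-485)² + 492*(-485))/(-5 - 485))/(-186046 - 492702) = (103823 - 485*(-1449 - 114084125 - 164*235225 - 238620)/(-490))/(-678748) = (103823 - 485*(-1/490)*(-1449 - 114084125 - 38576900 - 238620))*(-1/678748) = (103823 - 485*(-1/490)*(-152901094))*(-1/678748) = (103823 - 7415703059/49)*(-1/678748) = -7410615732/49*(-1/678748) = 1852653933/8314663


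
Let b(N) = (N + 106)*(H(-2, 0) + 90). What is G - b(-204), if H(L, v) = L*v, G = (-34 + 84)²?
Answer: 11320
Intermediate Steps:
G = 2500 (G = 50² = 2500)
b(N) = 9540 + 90*N (b(N) = (N + 106)*(-2*0 + 90) = (106 + N)*(0 + 90) = (106 + N)*90 = 9540 + 90*N)
G - b(-204) = 2500 - (9540 + 90*(-204)) = 2500 - (9540 - 18360) = 2500 - 1*(-8820) = 2500 + 8820 = 11320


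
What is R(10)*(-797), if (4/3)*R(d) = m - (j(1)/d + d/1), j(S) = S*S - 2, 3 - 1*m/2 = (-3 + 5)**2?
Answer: 284529/40 ≈ 7113.2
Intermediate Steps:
m = -2 (m = 6 - 2*(-3 + 5)**2 = 6 - 2*2**2 = 6 - 2*4 = 6 - 8 = -2)
j(S) = -2 + S**2 (j(S) = S**2 - 2 = -2 + S**2)
R(d) = -3/2 - 3*d/4 + 3/(4*d) (R(d) = 3*(-2 - ((-2 + 1**2)/d + d/1))/4 = 3*(-2 - ((-2 + 1)/d + d*1))/4 = 3*(-2 - (-1/d + d))/4 = 3*(-2 - (d - 1/d))/4 = 3*(-2 + (1/d - d))/4 = 3*(-2 + 1/d - d)/4 = -3/2 - 3*d/4 + 3/(4*d))
R(10)*(-797) = ((3/4)*(1 - 1*10*(2 + 10))/10)*(-797) = ((3/4)*(1/10)*(1 - 1*10*12))*(-797) = ((3/4)*(1/10)*(1 - 120))*(-797) = ((3/4)*(1/10)*(-119))*(-797) = -357/40*(-797) = 284529/40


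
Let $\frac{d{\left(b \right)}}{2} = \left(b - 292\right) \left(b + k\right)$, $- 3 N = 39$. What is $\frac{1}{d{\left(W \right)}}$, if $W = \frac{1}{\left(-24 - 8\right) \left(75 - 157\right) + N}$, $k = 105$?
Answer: $- \frac{6817321}{418039100232} \approx -1.6308 \cdot 10^{-5}$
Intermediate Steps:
$N = -13$ ($N = \left(- \frac{1}{3}\right) 39 = -13$)
$W = \frac{1}{2611}$ ($W = \frac{1}{\left(-24 - 8\right) \left(75 - 157\right) - 13} = \frac{1}{\left(-32\right) \left(-82\right) - 13} = \frac{1}{2624 - 13} = \frac{1}{2611} \approx 0.000383$)
$d{\left(b \right)} = 2 \left(-292 + b\right) \left(105 + b\right)$ ($d{\left(b \right)} = 2 \left(b - 292\right) \left(b + 105\right) = 2 \left(-292 + b\right) \left(105 + b\right)$)
$\frac{1}{d{\left(W \right)}} = \frac{1}{-61320 - \frac{374}{2611} + \frac{2}{6817321}} = \frac{1}{- \frac{418039100232}{6817321}} = - \frac{6817321}{418039100232}$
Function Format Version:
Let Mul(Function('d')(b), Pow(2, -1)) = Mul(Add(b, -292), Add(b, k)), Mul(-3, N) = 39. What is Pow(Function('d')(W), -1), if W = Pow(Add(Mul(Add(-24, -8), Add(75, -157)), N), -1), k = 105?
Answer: Rational(-6817321, 418039100232) ≈ -1.6308e-5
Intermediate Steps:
N = -13 (N = Mul(Rational(-1, 3), 39) = -13)
W = Rational(1, 2611) (W = Pow(Add(Mul(Add(-24, -8), Add(75, -157)), -13), -1) = Pow(Add(Mul(-32, -82), -13), -1) = Pow(Add(2624, -13), -1) = Pow(2611, -1) = Rational(1, 2611) ≈ 0.00038300)
Function('d')(b) = Mul(2, Add(-292, b), Add(105, b)) (Function('d')(b) = Mul(2, Mul(Add(b, -292), Add(b, 105))) = Mul(2, Mul(Add(-292, b), Add(105, b))) = Mul(2, Add(-292, b), Add(105, b)))
Pow(Function('d')(W), -1) = Pow(Add(-61320, Mul(-374, Rational(1, 2611)), Mul(2, Pow(Rational(1, 2611), 2))), -1) = Pow(Add(-61320, Rational(-374, 2611), Mul(2, Rational(1, 6817321))), -1) = Pow(Add(-61320, Rational(-374, 2611), Rational(2, 6817321)), -1) = Pow(Rational(-418039100232, 6817321), -1) = Rational(-6817321, 418039100232)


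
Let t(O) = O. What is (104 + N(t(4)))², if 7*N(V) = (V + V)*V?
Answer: 577600/49 ≈ 11788.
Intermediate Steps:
N(V) = 2*V²/7 (N(V) = ((V + V)*V)/7 = ((2*V)*V)/7 = (2*V²)/7 = 2*V²/7)
(104 + N(t(4)))² = (104 + (2/7)*4²)² = (104 + (2/7)*16)² = (104 + 32/7)² = (760/7)² = 577600/49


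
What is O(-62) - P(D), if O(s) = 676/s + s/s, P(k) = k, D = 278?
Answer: -8925/31 ≈ -287.90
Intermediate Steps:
O(s) = 1 + 676/s (O(s) = 676/s + 1 = 1 + 676/s)
O(-62) - P(D) = (676 - 62)/(-62) - 1*278 = -1/62*614 - 278 = -307/31 - 278 = -8925/31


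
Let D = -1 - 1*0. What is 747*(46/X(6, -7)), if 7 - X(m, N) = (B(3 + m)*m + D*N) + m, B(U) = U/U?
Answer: -5727/2 ≈ -2863.5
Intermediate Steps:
B(U) = 1
D = -1 (D = -1 + 0 = -1)
X(m, N) = 7 + N - 2*m (X(m, N) = 7 - ((1*m - N) + m) = 7 - ((m - N) + m) = 7 - (-N + 2*m) = 7 + (N - 2*m) = 7 + N - 2*m)
747*(46/X(6, -7)) = 747*(46/(7 - 7 - 2*6)) = 747*(46/(7 - 7 - 12)) = 747*(46/(-12)) = 747*(46*(-1/12)) = 747*(-23/6) = -5727/2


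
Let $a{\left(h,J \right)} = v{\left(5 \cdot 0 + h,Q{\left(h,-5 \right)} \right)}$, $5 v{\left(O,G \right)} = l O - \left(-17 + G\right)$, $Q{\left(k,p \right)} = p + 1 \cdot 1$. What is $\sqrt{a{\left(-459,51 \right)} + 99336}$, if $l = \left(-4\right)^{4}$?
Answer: $\frac{3 \sqrt{210665}}{5} \approx 275.39$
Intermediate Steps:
$Q{\left(k,p \right)} = 1 + p$ ($Q{\left(k,p \right)} = p + 1 = 1 + p$)
$l = 256$
$v{\left(O,G \right)} = \frac{17}{5} - \frac{G}{5} + \frac{256 O}{5}$ ($v{\left(O,G \right)} = \frac{256 O - \left(-17 + G\right)}{5} = \frac{17 - G + 256 O}{5} = \frac{17}{5} - \frac{G}{5} + \frac{256 O}{5}$)
$a{\left(h,J \right)} = \frac{21}{5} + \frac{256 h}{5}$ ($a{\left(h,J \right)} = \frac{17}{5} - \frac{1 - 5}{5} + \frac{256 \left(5 \cdot 0 + h\right)}{5} = \frac{17}{5} - - \frac{4}{5} + \frac{256 \left(0 + h\right)}{5} = \frac{17}{5} + \frac{4}{5} + \frac{256 h}{5} = \frac{21}{5} + \frac{256 h}{5}$)
$\sqrt{a{\left(-459,51 \right)} + 99336} = \sqrt{\left(\frac{21}{5} + \frac{256}{5} \left(-459\right)\right) + 99336} = \sqrt{\left(\frac{21}{5} - \frac{117504}{5}\right) + 99336} = \sqrt{- \frac{117483}{5} + 99336} = \sqrt{\frac{379197}{5}} = \frac{3 \sqrt{210665}}{5}$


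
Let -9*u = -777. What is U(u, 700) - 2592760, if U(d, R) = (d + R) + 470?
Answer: -7774511/3 ≈ -2.5915e+6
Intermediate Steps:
u = 259/3 (u = -⅑*(-777) = 259/3 ≈ 86.333)
U(d, R) = 470 + R + d (U(d, R) = (R + d) + 470 = 470 + R + d)
U(u, 700) - 2592760 = (470 + 700 + 259/3) - 2592760 = 3769/3 - 2592760 = -7774511/3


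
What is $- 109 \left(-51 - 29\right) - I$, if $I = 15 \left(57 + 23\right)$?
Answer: $7520$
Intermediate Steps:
$I = 1200$ ($I = 15 \cdot 80 = 1200$)
$- 109 \left(-51 - 29\right) - I = - 109 \left(-51 - 29\right) - 1200 = \left(-109\right) \left(-80\right) - 1200 = 8720 - 1200 = 7520$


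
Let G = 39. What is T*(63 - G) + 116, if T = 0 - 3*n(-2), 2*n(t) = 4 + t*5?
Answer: 332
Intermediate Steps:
n(t) = 2 + 5*t/2 (n(t) = (4 + t*5)/2 = (4 + 5*t)/2 = 2 + 5*t/2)
T = 9 (T = 0 - 3*(2 + (5/2)*(-2)) = 0 - 3*(2 - 5) = 0 - 3*(-3) = 0 + 9 = 9)
T*(63 - G) + 116 = 9*(63 - 1*39) + 116 = 9*(63 - 39) + 116 = 9*24 + 116 = 216 + 116 = 332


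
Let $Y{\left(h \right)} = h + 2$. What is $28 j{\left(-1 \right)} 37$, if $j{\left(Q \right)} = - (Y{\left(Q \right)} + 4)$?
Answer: $-5180$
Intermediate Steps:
$Y{\left(h \right)} = 2 + h$
$j{\left(Q \right)} = -6 - Q$ ($j{\left(Q \right)} = - (\left(2 + Q\right) + 4) = - (6 + Q) = -6 - Q$)
$28 j{\left(-1 \right)} 37 = 28 \left(-6 - -1\right) 37 = 28 \left(-6 + 1\right) 37 = 28 \left(-5\right) 37 = \left(-140\right) 37 = -5180$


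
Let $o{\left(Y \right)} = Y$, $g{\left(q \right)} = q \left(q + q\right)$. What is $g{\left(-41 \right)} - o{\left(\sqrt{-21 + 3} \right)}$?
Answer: $3362 - 3 i \sqrt{2} \approx 3362.0 - 4.2426 i$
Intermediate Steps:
$g{\left(q \right)} = 2 q^{2}$ ($g{\left(q \right)} = q 2 q = 2 q^{2}$)
$g{\left(-41 \right)} - o{\left(\sqrt{-21 + 3} \right)} = 2 \left(-41\right)^{2} - \sqrt{-21 + 3} = 2 \cdot 1681 - \sqrt{-18} = 3362 - 3 i \sqrt{2}$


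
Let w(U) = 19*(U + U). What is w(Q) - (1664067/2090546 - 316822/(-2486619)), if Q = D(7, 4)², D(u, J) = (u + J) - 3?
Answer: 12637687662880483/5198391403974 ≈ 2431.1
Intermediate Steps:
D(u, J) = -3 + J + u (D(u, J) = (J + u) - 3 = -3 + J + u)
Q = 64 (Q = (-3 + 4 + 7)² = 8² = 64)
w(U) = 38*U (w(U) = 19*(2*U) = 38*U)
w(Q) - (1664067/2090546 - 316822/(-2486619)) = 38*64 - (1664067/2090546 - 316822/(-2486619)) = 2432 - (1664067*(1/2090546) - 316822*(-1/2486619)) = 2432 - (1664067/2090546 + 316822/2486619) = 2432 - 1*4800231584285/5198391403974 = 2432 - 4800231584285/5198391403974 = 12637687662880483/5198391403974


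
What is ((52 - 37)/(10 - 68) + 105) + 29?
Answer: 7757/58 ≈ 133.74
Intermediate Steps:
((52 - 37)/(10 - 68) + 105) + 29 = (15/(-58) + 105) + 29 = (15*(-1/58) + 105) + 29 = (-15/58 + 105) + 29 = 6075/58 + 29 = 7757/58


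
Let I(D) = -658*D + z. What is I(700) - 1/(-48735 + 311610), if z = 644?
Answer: -120910933501/262875 ≈ -4.5996e+5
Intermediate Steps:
I(D) = 644 - 658*D (I(D) = -658*D + 644 = 644 - 658*D)
I(700) - 1/(-48735 + 311610) = (644 - 658*700) - 1/(-48735 + 311610) = (644 - 460600) - 1/262875 = -459956 - 1*1/262875 = -459956 - 1/262875 = -120910933501/262875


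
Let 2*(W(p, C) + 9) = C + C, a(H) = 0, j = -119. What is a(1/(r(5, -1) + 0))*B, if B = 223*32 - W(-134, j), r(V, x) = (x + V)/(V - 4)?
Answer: 0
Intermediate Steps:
r(V, x) = (V + x)/(-4 + V)
W(p, C) = -9 + C (W(p, C) = -9 + (C + C)/2 = -9 + (2*C)/2 = -9 + C)
B = 7264 (B = 223*32 - (-9 - 119) = 7136 - 1*(-128) = 7136 + 128 = 7264)
a(1/(r(5, -1) + 0))*B = 0*7264 = 0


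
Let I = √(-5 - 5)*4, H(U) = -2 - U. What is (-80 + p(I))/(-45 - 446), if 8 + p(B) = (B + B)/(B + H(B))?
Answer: 88/491 + 4*I*√10/491 ≈ 0.17923 + 0.025762*I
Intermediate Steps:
I = 4*I*√10 (I = √(-10)*4 = (I*√10)*4 = 4*I*√10 ≈ 12.649*I)
p(B) = -8 - B (p(B) = -8 + (B + B)/(B + (-2 - B)) = -8 + (2*B)/(-2) = -8 + (2*B)*(-½) = -8 - B)
(-80 + p(I))/(-45 - 446) = (-80 + (-8 - 4*I*√10))/(-45 - 446) = (-80 + (-8 - 4*I*√10))/(-491) = (-88 - 4*I*√10)*(-1/491) = 88/491 + 4*I*√10/491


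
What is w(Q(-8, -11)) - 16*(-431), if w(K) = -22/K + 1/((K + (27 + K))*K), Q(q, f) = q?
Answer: 607089/88 ≈ 6898.7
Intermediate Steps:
w(K) = -22/K + 1/(K*(27 + 2*K)) (w(K) = -22/K + 1/((27 + 2*K)*K) = -22/K + 1/(K*(27 + 2*K)))
w(Q(-8, -11)) - 16*(-431) = (-593 - 44*(-8))/((-8)*(27 + 2*(-8))) - 16*(-431) = -(-593 + 352)/(8*(27 - 16)) + 6896 = -1/8*(-241)/11 + 6896 = -1/8*1/11*(-241) + 6896 = 241/88 + 6896 = 607089/88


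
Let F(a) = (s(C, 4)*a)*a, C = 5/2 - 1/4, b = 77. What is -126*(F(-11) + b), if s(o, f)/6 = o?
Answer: -215523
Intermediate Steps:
C = 9/4 (C = 5*(½) - 1*¼ = 5/2 - ¼ = 9/4 ≈ 2.2500)
s(o, f) = 6*o
F(a) = 27*a²/2 (F(a) = ((6*(9/4))*a)*a = (27*a/2)*a = 27*a²/2)
-126*(F(-11) + b) = -126*((27/2)*(-11)² + 77) = -126*((27/2)*121 + 77) = -126*(3267/2 + 77) = -126*3421/2 = -215523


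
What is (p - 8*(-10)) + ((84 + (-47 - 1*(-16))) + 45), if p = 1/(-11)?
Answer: 1957/11 ≈ 177.91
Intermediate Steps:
p = -1/11 ≈ -0.090909
(p - 8*(-10)) + ((84 + (-47 - 1*(-16))) + 45) = (-1/11 - 8*(-10)) + ((84 + (-47 - 1*(-16))) + 45) = (-1/11 + 80) + ((84 + (-47 + 16)) + 45) = 879/11 + ((84 - 31) + 45) = 879/11 + (53 + 45) = 879/11 + 98 = 1957/11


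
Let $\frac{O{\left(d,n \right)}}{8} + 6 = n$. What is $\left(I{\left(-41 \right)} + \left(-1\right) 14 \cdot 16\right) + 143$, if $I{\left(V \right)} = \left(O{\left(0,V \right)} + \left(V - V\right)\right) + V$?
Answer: $-498$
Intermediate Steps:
$O{\left(d,n \right)} = -48 + 8 n$
$I{\left(V \right)} = -48 + 9 V$ ($I{\left(V \right)} = \left(\left(-48 + 8 V\right) + \left(V - V\right)\right) + V = \left(\left(-48 + 8 V\right) + 0\right) + V = \left(-48 + 8 V\right) + V = -48 + 9 V$)
$\left(I{\left(-41 \right)} + \left(-1\right) 14 \cdot 16\right) + 143 = \left(\left(-48 + 9 \left(-41\right)\right) + \left(-1\right) 14 \cdot 16\right) + 143 = \left(\left(-48 - 369\right) - 224\right) + 143 = \left(-417 - 224\right) + 143 = -641 + 143 = -498$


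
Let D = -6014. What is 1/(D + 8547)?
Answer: 1/2533 ≈ 0.00039479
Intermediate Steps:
1/(D + 8547) = 1/(-6014 + 8547) = 1/2533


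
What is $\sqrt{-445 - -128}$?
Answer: $i \sqrt{317} \approx 17.805 i$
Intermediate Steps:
$\sqrt{-445 - -128} = \sqrt{-445 + 128} = \sqrt{-317} = i \sqrt{317}$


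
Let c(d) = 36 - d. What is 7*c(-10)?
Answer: 322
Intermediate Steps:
7*c(-10) = 7*(36 - 1*(-10)) = 7*(36 + 10) = 7*46 = 322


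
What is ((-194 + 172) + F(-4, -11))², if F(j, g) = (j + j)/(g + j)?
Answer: 103684/225 ≈ 460.82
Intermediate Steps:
F(j, g) = 2*j/(g + j) (F(j, g) = (2*j)/(g + j) = 2*j/(g + j))
((-194 + 172) + F(-4, -11))² = ((-194 + 172) + 2*(-4)/(-11 - 4))² = (-22 + 2*(-4)/(-15))² = (-22 + 2*(-4)*(-1/15))² = (-22 + 8/15)² = (-322/15)² = 103684/225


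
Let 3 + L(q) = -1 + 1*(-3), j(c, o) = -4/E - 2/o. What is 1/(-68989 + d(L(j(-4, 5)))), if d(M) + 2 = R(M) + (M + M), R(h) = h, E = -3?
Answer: -1/69012 ≈ -1.4490e-5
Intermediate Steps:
j(c, o) = 4/3 - 2/o (j(c, o) = -4/(-3) - 2/o = -4*(-1/3) - 2/o = 4/3 - 2/o)
L(q) = -7 (L(q) = -3 + (-1 + 1*(-3)) = -3 + (-1 - 3) = -3 - 4 = -7)
d(M) = -2 + 3*M (d(M) = -2 + (M + (M + M)) = -2 + (M + 2*M) = -2 + 3*M)
1/(-68989 + d(L(j(-4, 5)))) = 1/(-68989 + (-2 + 3*(-7))) = 1/(-68989 + (-2 - 21)) = 1/(-68989 - 23) = 1/(-69012) = -1/69012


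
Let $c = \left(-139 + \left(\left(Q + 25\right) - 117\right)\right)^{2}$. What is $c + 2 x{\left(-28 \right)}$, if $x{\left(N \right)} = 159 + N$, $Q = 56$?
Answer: $30887$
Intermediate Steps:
$c = 30625$ ($c = \left(-139 + \left(\left(56 + 25\right) - 117\right)\right)^{2} = \left(-139 + \left(81 - 117\right)\right)^{2} = \left(-139 - 36\right)^{2} = \left(-175\right)^{2} = 30625$)
$c + 2 x{\left(-28 \right)} = 30625 + 2 \left(159 - 28\right) = 30625 + 2 \cdot 131 = 30625 + 262 = 30887$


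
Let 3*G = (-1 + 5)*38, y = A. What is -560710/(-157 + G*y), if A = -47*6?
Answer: 112142/2889 ≈ 38.817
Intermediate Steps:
A = -282
y = -282
G = 152/3 (G = ((-1 + 5)*38)/3 = (4*38)/3 = (⅓)*152 = 152/3 ≈ 50.667)
-560710/(-157 + G*y) = -560710/(-157 + (152/3)*(-282)) = -560710/(-157 - 14288) = -560710/(-14445) = -560710*(-1/14445) = 112142/2889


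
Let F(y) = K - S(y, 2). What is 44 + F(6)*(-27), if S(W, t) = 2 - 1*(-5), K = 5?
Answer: 98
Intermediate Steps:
S(W, t) = 7 (S(W, t) = 2 + 5 = 7)
F(y) = -2 (F(y) = 5 - 1*7 = 5 - 7 = -2)
44 + F(6)*(-27) = 44 - 2*(-27) = 44 + 54 = 98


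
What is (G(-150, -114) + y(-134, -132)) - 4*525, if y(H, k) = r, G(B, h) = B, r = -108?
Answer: -2358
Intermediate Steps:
y(H, k) = -108
(G(-150, -114) + y(-134, -132)) - 4*525 = (-150 - 108) - 4*525 = -258 - 2100 = -2358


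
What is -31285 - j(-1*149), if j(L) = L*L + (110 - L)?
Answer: -53745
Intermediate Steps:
j(L) = 110 + L**2 - L (j(L) = L**2 + (110 - L) = 110 + L**2 - L)
-31285 - j(-1*149) = -31285 - (110 + (-1*149)**2 - (-1)*149) = -31285 - (110 + (-149)**2 - 1*(-149)) = -31285 - (110 + 22201 + 149) = -31285 - 1*22460 = -31285 - 22460 = -53745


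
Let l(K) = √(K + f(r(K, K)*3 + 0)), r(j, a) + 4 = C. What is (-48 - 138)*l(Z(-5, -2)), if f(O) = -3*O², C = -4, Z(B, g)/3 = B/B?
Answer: -930*I*√69 ≈ -7725.2*I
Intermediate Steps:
Z(B, g) = 3 (Z(B, g) = 3*(B/B) = 3*1 = 3)
r(j, a) = -8 (r(j, a) = -4 - 4 = -8)
l(K) = √(-1728 + K) (l(K) = √(K - 3*(-8*3 + 0)²) = √(K - 3*(-24 + 0)²) = √(K - 3*(-24)²) = √(K - 3*576) = √(K - 1728) = √(-1728 + K))
(-48 - 138)*l(Z(-5, -2)) = (-48 - 138)*√(-1728 + 3) = -930*I*√69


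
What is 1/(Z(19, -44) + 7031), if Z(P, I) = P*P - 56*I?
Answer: 1/9856 ≈ 0.00010146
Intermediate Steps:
Z(P, I) = P² - 56*I
1/(Z(19, -44) + 7031) = 1/((19² - 56*(-44)) + 7031) = 1/((361 + 2464) + 7031) = 1/(2825 + 7031) = 1/9856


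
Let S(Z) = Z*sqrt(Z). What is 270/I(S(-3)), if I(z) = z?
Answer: 30*I*sqrt(3) ≈ 51.962*I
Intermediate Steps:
S(Z) = Z**(3/2)
270/I(S(-3)) = 270/(-3)**(3/2) = 270/(-3*I*sqrt(3)) = (I*sqrt(3)/9)*270 = 30*I*sqrt(3)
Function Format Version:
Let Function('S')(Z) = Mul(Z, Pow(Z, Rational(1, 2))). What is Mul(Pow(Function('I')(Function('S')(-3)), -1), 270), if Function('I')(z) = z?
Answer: Mul(30, I, Pow(3, Rational(1, 2))) ≈ Mul(51.962, I)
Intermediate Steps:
Function('S')(Z) = Pow(Z, Rational(3, 2))
Mul(Pow(Function('I')(Function('S')(-3)), -1), 270) = Mul(Pow(Pow(-3, Rational(3, 2)), -1), 270) = Mul(Pow(Mul(-3, I, Pow(3, Rational(1, 2))), -1), 270) = Mul(Mul(Rational(1, 9), I, Pow(3, Rational(1, 2))), 270) = Mul(30, I, Pow(3, Rational(1, 2)))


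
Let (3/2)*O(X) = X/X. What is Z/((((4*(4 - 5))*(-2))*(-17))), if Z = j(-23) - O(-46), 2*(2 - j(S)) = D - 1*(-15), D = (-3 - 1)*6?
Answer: -35/816 ≈ -0.042892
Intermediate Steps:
D = -24 (D = -4*6 = -24)
j(S) = 13/2 (j(S) = 2 - (-24 - 1*(-15))/2 = 2 - (-24 + 15)/2 = 2 - 1/2*(-9) = 2 + 9/2 = 13/2)
O(X) = 2/3 (O(X) = 2*(X/X)/3 = (2/3)*1 = 2/3)
Z = 35/6 (Z = 13/2 - 1*2/3 = 13/2 - 2/3 = 35/6 ≈ 5.8333)
Z/((((4*(4 - 5))*(-2))*(-17))) = 35/(6*((((4*(4 - 5))*(-2))*(-17)))) = 35/(6*((((4*(-1))*(-2))*(-17)))) = 35/(6*((-4*(-2)*(-17)))) = 35/(6*((8*(-17)))) = (35/6)/(-136) = (35/6)*(-1/136) = -35/816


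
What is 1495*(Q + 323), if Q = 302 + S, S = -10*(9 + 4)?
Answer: 740025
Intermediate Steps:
S = -130 (S = -10*13 = -130)
Q = 172 (Q = 302 - 130 = 172)
1495*(Q + 323) = 1495*(172 + 323) = 1495*495 = 740025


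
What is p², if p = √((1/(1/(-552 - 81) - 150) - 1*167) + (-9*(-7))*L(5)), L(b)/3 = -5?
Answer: -105586145/94951 ≈ -1112.0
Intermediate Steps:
L(b) = -15 (L(b) = 3*(-5) = -15)
p = I*√10025510053895/94951 (p = √((1/(1/(-552 - 81) - 150) - 1*167) - 9*(-7)*(-15)) = √((1/(1/(-633) - 150) - 167) + 63*(-15)) = √((1/(-1/633 - 150) - 167) - 945) = √((1/(-94951/633) - 167) - 945) = √((-633/94951 - 167) - 945) = √(-15857450/94951 - 945) = √(-105586145/94951) = I*√10025510053895/94951 ≈ 33.347*I)
p² = (I*√10025510053895/94951)² = -105586145/94951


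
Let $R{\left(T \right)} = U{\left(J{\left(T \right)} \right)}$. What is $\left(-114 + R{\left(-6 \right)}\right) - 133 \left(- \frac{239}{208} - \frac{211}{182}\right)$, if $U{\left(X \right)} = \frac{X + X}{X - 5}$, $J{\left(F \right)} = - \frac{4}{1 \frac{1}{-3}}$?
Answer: $\frac{286021}{1456} \approx 196.44$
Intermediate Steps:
$J{\left(F \right)} = 12$ ($J{\left(F \right)} = - \frac{4}{1 \left(- \frac{1}{3}\right)} = - \frac{4}{- \frac{1}{3}} = \left(-4\right) \left(-3\right) = 12$)
$U{\left(X \right)} = \frac{2 X}{-5 + X}$
$R{\left(T \right)} = \frac{24}{7}$ ($R{\left(T \right)} = 2 \cdot 12 \frac{1}{-5 + 12} = 2 \cdot 12 \cdot \frac{1}{7} = \frac{24}{7}$)
$\left(-114 + R{\left(-6 \right)}\right) - 133 \left(- \frac{239}{208} - \frac{211}{182}\right) = \left(-114 + \frac{24}{7}\right) - 133 \left(- \frac{239}{208} - \frac{211}{182}\right) = - \frac{774}{7} - 133 \left(\left(-239\right) \frac{1}{208} - \frac{211}{182}\right) = - \frac{774}{7} - 133 \left(- \frac{239}{208} - \frac{211}{182}\right) = - \frac{774}{7} - - \frac{63859}{208} = - \frac{774}{7} + \frac{63859}{208} = \frac{286021}{1456}$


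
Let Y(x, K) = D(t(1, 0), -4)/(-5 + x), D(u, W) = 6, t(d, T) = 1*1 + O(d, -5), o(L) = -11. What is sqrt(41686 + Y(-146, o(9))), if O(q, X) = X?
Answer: 2*sqrt(237620395)/151 ≈ 204.17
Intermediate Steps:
t(d, T) = -4 (t(d, T) = 1*1 - 5 = 1 - 5 = -4)
Y(x, K) = 6/(-5 + x)
sqrt(41686 + Y(-146, o(9))) = sqrt(41686 + 6/(-5 - 146)) = sqrt(41686 + 6/(-151)) = sqrt(41686 + 6*(-1/151)) = sqrt(41686 - 6/151) = sqrt(6294580/151) = 2*sqrt(237620395)/151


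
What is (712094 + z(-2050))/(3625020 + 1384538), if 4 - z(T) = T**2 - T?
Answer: -1746226/2504779 ≈ -0.69716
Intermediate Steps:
z(T) = 4 + T - T**2 (z(T) = 4 - (T**2 - T) = 4 + (T - T**2) = 4 + T - T**2)
(712094 + z(-2050))/(3625020 + 1384538) = (712094 + (4 - 2050 - 1*(-2050)**2))/(3625020 + 1384538) = (712094 + (4 - 2050 - 1*4202500))/5009558 = (712094 + (4 - 2050 - 4202500))*(1/5009558) = (712094 - 4204546)*(1/5009558) = -3492452*1/5009558 = -1746226/2504779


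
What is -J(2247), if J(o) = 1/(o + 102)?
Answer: -1/2349 ≈ -0.00042571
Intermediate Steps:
J(o) = 1/(102 + o)
-J(2247) = -1/(102 + 2247) = -1/2349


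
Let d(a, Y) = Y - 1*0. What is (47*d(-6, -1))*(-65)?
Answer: 3055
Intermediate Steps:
d(a, Y) = Y (d(a, Y) = Y + 0 = Y)
(47*d(-6, -1))*(-65) = (47*(-1))*(-65) = -47*(-65) = 3055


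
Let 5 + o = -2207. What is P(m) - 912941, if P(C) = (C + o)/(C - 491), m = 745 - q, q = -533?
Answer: -718485501/787 ≈ -9.1294e+5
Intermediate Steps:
o = -2212 (o = -5 - 2207 = -2212)
m = 1278 (m = 745 - 1*(-533) = 745 + 533 = 1278)
P(C) = (-2212 + C)/(-491 + C) (P(C) = (C - 2212)/(C - 491) = (-2212 + C)/(-491 + C))
P(m) - 912941 = (-2212 + 1278)/(-491 + 1278) - 912941 = -934/787 - 912941 = -718485501/787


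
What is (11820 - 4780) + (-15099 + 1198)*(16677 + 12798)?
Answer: -409724935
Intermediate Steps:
(11820 - 4780) + (-15099 + 1198)*(16677 + 12798) = 7040 - 13901*29475 = 7040 - 409731975 = -409724935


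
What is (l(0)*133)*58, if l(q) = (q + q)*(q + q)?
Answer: 0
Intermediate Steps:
l(q) = 4*q² (l(q) = (2*q)*(2*q) = 4*q²)
(l(0)*133)*58 = ((4*0²)*133)*58 = ((4*0)*133)*58 = (0*133)*58 = 0*58 = 0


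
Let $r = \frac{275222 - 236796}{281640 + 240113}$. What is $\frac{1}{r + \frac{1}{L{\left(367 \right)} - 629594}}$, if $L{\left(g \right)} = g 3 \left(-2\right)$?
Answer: $\frac{329641458388}{24276871343} \approx 13.578$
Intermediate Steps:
$L{\left(g \right)} = - 6 g$ ($L{\left(g \right)} = 3 g \left(-2\right) = - 6 g$)
$r = \frac{38426}{521753} \approx 0.073648$
$\frac{1}{r + \frac{1}{L{\left(367 \right)} - 629594}} = \frac{1}{\frac{38426}{521753} + \frac{1}{\left(-6\right) 367 - 629594}} = \frac{1}{\frac{38426}{521753} + \frac{1}{-2202 - 629594}} = \frac{1}{\frac{38426}{521753} + \frac{1}{-631796}} = \frac{1}{\frac{38426}{521753} - \frac{1}{631796}} = \frac{1}{\frac{24276871343}{329641458388}} = \frac{329641458388}{24276871343}$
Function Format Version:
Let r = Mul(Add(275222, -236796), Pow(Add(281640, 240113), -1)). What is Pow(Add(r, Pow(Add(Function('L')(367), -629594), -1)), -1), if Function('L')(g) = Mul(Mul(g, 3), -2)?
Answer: Rational(329641458388, 24276871343) ≈ 13.578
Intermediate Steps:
Function('L')(g) = Mul(-6, g) (Function('L')(g) = Mul(Mul(3, g), -2) = Mul(-6, g))
r = Rational(38426, 521753) (r = Mul(38426, Pow(521753, -1)) = Mul(38426, Rational(1, 521753)) = Rational(38426, 521753) ≈ 0.073648)
Pow(Add(r, Pow(Add(Function('L')(367), -629594), -1)), -1) = Pow(Add(Rational(38426, 521753), Pow(Add(Mul(-6, 367), -629594), -1)), -1) = Pow(Add(Rational(38426, 521753), Pow(Add(-2202, -629594), -1)), -1) = Pow(Add(Rational(38426, 521753), Pow(-631796, -1)), -1) = Pow(Add(Rational(38426, 521753), Rational(-1, 631796)), -1) = Pow(Rational(24276871343, 329641458388), -1) = Rational(329641458388, 24276871343)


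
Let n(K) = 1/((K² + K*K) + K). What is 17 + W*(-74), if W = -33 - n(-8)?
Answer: 147577/60 ≈ 2459.6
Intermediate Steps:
n(K) = 1/(K + 2*K²) (n(K) = 1/((K² + K²) + K) = 1/(2*K² + K) = 1/(K + 2*K²))
W = -3961/120 (W = -33 - 1/((-8)*(1 + 2*(-8))) = -33 - (-1)/(8*(1 - 16)) = -33 - (-1)/(8*(-15)) = -33 - (-1)*(-1)/(8*15) = -33 - 1*1/120 = -33 - 1/120 = -3961/120 ≈ -33.008)
17 + W*(-74) = 17 - 3961/120*(-74) = 17 + 146557/60 = 147577/60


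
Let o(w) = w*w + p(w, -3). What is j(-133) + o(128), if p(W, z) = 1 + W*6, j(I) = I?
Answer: 17020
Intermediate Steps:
p(W, z) = 1 + 6*W
o(w) = 1 + w**2 + 6*w (o(w) = w*w + (1 + 6*w) = w**2 + (1 + 6*w) = 1 + w**2 + 6*w)
j(-133) + o(128) = -133 + (1 + 128**2 + 6*128) = -133 + (1 + 16384 + 768) = -133 + 17153 = 17020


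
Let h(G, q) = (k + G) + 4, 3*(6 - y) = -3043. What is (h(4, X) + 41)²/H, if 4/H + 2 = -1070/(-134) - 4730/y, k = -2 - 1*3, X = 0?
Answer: 133937804/205087 ≈ 653.08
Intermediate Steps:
y = 3061/3 (y = 6 - ⅓*(-3043) = 6 + 3043/3 = 3061/3 ≈ 1020.3)
k = -5 (k = -2 - 3 = -5)
h(G, q) = -1 + G (h(G, q) = (-5 + G) + 4 = -1 + G)
H = 820348/276731 (H = 4/(-2 + (-1070/(-134) - 4730/3061/3)) = 4/(-2 + (-1070*(-1/134) - 4730*3/3061)) = 4/(-2 + (535/67 - 14190/3061)) = 4/(-2 + 686905/205087) = 4/(276731/205087) = 4*(205087/276731) = 820348/276731 ≈ 2.9644)
(h(4, X) + 41)²/H = ((-1 + 4) + 41)²/(820348/276731) = (3 + 41)²*(276731/820348) = 44²*(276731/820348) = 1936*(276731/820348) = 133937804/205087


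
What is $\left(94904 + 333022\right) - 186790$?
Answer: $241136$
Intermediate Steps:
$\left(94904 + 333022\right) - 186790 = 427926 - 186790 = 241136$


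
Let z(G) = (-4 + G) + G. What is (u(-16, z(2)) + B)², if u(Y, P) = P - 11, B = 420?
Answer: 167281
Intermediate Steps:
z(G) = -4 + 2*G
u(Y, P) = -11 + P
(u(-16, z(2)) + B)² = ((-11 + (-4 + 2*2)) + 420)² = ((-11 + (-4 + 4)) + 420)² = ((-11 + 0) + 420)² = (-11 + 420)² = 409² = 167281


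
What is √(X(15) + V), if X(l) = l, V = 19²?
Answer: 2*√94 ≈ 19.391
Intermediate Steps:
V = 361
√(X(15) + V) = √(15 + 361) = √376 = 2*√94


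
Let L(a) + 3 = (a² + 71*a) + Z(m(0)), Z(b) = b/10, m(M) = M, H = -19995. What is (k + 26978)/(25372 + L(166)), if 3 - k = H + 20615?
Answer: 26361/64711 ≈ 0.40736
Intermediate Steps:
k = -617 (k = 3 - (-19995 + 20615) = 3 - 1*620 = 3 - 620 = -617)
Z(b) = b/10 (Z(b) = b*(⅒) = b/10)
L(a) = -3 + a² + 71*a (L(a) = -3 + ((a² + 71*a) + (⅒)*0) = -3 + ((a² + 71*a) + 0) = -3 + (a² + 71*a) = -3 + a² + 71*a)
(k + 26978)/(25372 + L(166)) = (-617 + 26978)/(25372 + (-3 + 166² + 71*166)) = 26361/(25372 + (-3 + 27556 + 11786)) = 26361/(25372 + 39339) = 26361/64711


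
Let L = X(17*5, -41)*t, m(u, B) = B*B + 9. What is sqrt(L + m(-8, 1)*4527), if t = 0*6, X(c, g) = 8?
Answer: 3*sqrt(5030) ≈ 212.77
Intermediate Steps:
m(u, B) = 9 + B**2 (m(u, B) = B**2 + 9 = 9 + B**2)
t = 0
L = 0 (L = 8*0 = 0)
sqrt(L + m(-8, 1)*4527) = sqrt(0 + (9 + 1**2)*4527) = sqrt(0 + (9 + 1)*4527) = sqrt(0 + 10*4527) = sqrt(0 + 45270) = sqrt(45270) = 3*sqrt(5030)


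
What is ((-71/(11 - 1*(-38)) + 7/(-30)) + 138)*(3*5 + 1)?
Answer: 1603096/735 ≈ 2181.1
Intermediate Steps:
((-71/(11 - 1*(-38)) + 7/(-30)) + 138)*(3*5 + 1) = ((-71/(11 + 38) + 7*(-1/30)) + 138)*(15 + 1) = ((-71/49 - 7/30) + 138)*16 = (-2473/1470 + 138)*16 = (200387/1470)*16 = 1603096/735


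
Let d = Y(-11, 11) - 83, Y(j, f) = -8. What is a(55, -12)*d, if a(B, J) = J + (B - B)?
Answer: 1092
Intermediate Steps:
d = -91 (d = -8 - 83 = -91)
a(B, J) = J (a(B, J) = J + 0 = J)
a(55, -12)*d = -12*(-91) = 1092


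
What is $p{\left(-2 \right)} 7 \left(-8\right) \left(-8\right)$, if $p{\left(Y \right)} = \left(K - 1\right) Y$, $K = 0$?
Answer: $896$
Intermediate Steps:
$p{\left(Y \right)} = - Y$ ($p{\left(Y \right)} = \left(0 - 1\right) Y = - Y$)
$p{\left(-2 \right)} 7 \left(-8\right) \left(-8\right) = \left(-1\right) \left(-2\right) 7 \left(-8\right) \left(-8\right) = 2 \left(\left(-56\right) \left(-8\right)\right) = 2 \cdot 448 = 896$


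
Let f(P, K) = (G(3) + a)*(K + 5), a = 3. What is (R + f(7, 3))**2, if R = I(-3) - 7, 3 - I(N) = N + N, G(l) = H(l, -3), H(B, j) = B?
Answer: 2500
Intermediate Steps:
G(l) = l
f(P, K) = 30 + 6*K (f(P, K) = (3 + 3)*(K + 5) = 6*(5 + K) = 30 + 6*K)
I(N) = 3 - 2*N (I(N) = 3 - (N + N) = 3 - 2*N)
R = 2 (R = (3 - 2*(-3)) - 7 = (3 + 6) - 7 = 9 - 7 = 2)
(R + f(7, 3))**2 = (2 + (30 + 6*3))**2 = (2 + (30 + 18))**2 = (2 + 48)**2 = 50**2 = 2500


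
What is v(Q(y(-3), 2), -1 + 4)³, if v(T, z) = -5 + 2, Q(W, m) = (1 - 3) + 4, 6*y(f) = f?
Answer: -27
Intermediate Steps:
y(f) = f/6
Q(W, m) = 2 (Q(W, m) = -2 + 4 = 2)
v(T, z) = -3
v(Q(y(-3), 2), -1 + 4)³ = (-3)³ = -27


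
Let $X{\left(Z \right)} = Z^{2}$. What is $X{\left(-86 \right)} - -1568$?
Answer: $8964$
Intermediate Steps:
$X{\left(-86 \right)} - -1568 = \left(-86\right)^{2} - -1568 = 7396 + 1568 = 8964$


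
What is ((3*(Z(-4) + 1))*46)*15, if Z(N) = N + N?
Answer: -14490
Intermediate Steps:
Z(N) = 2*N
((3*(Z(-4) + 1))*46)*15 = ((3*(2*(-4) + 1))*46)*15 = ((3*(-8 + 1))*46)*15 = ((3*(-7))*46)*15 = -21*46*15 = -966*15 = -14490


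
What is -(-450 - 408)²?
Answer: -736164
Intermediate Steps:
-(-450 - 408)² = -1*(-858)² = -1*736164 = -736164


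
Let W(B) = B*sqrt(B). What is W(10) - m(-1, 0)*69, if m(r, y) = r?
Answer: 69 + 10*sqrt(10) ≈ 100.62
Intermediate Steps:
W(B) = B**(3/2)
W(10) - m(-1, 0)*69 = 10**(3/2) - (-1)*69 = 10*sqrt(10) - 1*(-69) = 10*sqrt(10) + 69 = 69 + 10*sqrt(10)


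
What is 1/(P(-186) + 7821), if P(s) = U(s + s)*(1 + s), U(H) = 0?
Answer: 1/7821 ≈ 0.00012786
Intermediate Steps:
P(s) = 0 (P(s) = 0*(1 + s) = 0)
1/(P(-186) + 7821) = 1/(0 + 7821) = 1/7821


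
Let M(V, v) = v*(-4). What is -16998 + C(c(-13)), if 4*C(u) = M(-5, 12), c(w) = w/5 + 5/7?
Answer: -17010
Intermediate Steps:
M(V, v) = -4*v
c(w) = 5/7 + w/5 (c(w) = w*(⅕) + 5*(⅐) = w/5 + 5/7 = 5/7 + w/5)
C(u) = -12 (C(u) = (-4*12)/4 = (¼)*(-48) = -12)
-16998 + C(c(-13)) = -16998 - 12 = -17010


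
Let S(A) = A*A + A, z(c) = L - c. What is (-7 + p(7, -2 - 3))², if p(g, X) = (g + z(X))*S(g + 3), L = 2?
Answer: 2350089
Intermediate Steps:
z(c) = 2 - c
S(A) = A + A² (S(A) = A² + A = A + A²)
p(g, X) = (3 + g)*(4 + g)*(2 + g - X) (p(g, X) = (g + (2 - X))*((g + 3)*(1 + (g + 3))) = (2 + g - X)*((3 + g)*(1 + (3 + g))) = (2 + g - X)*((3 + g)*(4 + g)) = (3 + g)*(4 + g)*(2 + g - X))
(-7 + p(7, -2 - 3))² = (-7 + (3 + 7)*(4 + 7)*(2 + 7 - (-2 - 3)))² = (-7 + 10*11*(2 + 7 - 1*(-5)))² = (-7 + 10*11*(2 + 7 + 5))² = (-7 + 10*11*14)² = (-7 + 1540)² = 1533² = 2350089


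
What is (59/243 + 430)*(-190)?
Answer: -19864310/243 ≈ -81746.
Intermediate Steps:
(59/243 + 430)*(-190) = (104549/243)*(-190) = -19864310/243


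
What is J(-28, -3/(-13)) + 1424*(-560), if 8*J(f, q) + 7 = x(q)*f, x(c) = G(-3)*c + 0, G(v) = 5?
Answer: -82934271/104 ≈ -7.9745e+5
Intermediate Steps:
x(c) = 5*c (x(c) = 5*c + 0 = 5*c)
J(f, q) = -7/8 + 5*f*q/8 (J(f, q) = -7/8 + ((5*q)*f)/8 = -7/8 + (5*f*q)/8 = -7/8 + 5*f*q/8)
J(-28, -3/(-13)) + 1424*(-560) = (-7/8 + (5/8)*(-28)*(-3/(-13))) + 1424*(-560) = (-7/8 + (5/8)*(-28)*(-3*(-1/13))) - 797440 = (-7/8 + (5/8)*(-28)*(3/13)) - 797440 = (-7/8 - 105/26) - 797440 = -511/104 - 797440 = -82934271/104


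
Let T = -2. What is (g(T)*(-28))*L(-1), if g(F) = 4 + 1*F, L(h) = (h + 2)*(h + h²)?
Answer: 0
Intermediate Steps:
L(h) = (2 + h)*(h + h²)
g(F) = 4 + F
(g(T)*(-28))*L(-1) = ((4 - 2)*(-28))*(-(2 + (-1)² + 3*(-1))) = (2*(-28))*(-(2 + 1 - 3)) = -(-56)*0 = -56*0 = 0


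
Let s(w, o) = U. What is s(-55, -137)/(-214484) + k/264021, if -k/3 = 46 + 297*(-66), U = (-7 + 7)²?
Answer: 19556/88007 ≈ 0.22221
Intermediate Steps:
U = 0 (U = 0² = 0)
s(w, o) = 0
k = 58668 (k = -3*(46 + 297*(-66)) = -3*(46 - 19602) = -3*(-19556) = 58668)
s(-55, -137)/(-214484) + k/264021 = 0/(-214484) + 58668/264021 = 0*(-1/214484) + 58668*(1/264021) = 0 + 19556/88007 = 19556/88007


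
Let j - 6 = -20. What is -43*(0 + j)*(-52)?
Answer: -31304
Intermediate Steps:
j = -14 (j = 6 - 20 = -14)
-43*(0 + j)*(-52) = -43*(0 - 14)*(-52) = -43*(-14)*(-52) = 602*(-52) = -31304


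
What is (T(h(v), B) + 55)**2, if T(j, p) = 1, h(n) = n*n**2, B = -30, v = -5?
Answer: 3136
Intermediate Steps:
h(n) = n**3
(T(h(v), B) + 55)**2 = (1 + 55)**2 = 56**2 = 3136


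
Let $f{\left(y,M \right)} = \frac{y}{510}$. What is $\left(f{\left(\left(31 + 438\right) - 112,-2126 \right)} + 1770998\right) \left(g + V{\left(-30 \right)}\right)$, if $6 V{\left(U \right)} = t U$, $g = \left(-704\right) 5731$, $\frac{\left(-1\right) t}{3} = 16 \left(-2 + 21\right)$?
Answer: $- \frac{35686190524584}{5} \approx -7.1372 \cdot 10^{12}$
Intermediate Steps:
$t = -912$ ($t = - 3 \cdot 16 \left(-2 + 21\right) = - 3 \cdot 16 \cdot 19 = \left(-3\right) 304 = -912$)
$f{\left(y,M \right)} = \frac{y}{510}$ ($f{\left(y,M \right)} = y \frac{1}{510} = \frac{y}{510}$)
$g = -4034624$
$V{\left(U \right)} = - 152 U$ ($V{\left(U \right)} = \frac{\left(-912\right) U}{6} = - 152 U$)
$\left(f{\left(\left(31 + 438\right) - 112,-2126 \right)} + 1770998\right) \left(g + V{\left(-30 \right)}\right) = \left(\frac{\left(31 + 438\right) - 112}{510} + 1770998\right) \left(-4034624 - -4560\right) = \left(\frac{469 - 112}{510} + 1770998\right) \left(-4034624 + 4560\right) = \left(\frac{1}{510} \cdot 357 + 1770998\right) \left(-4030064\right) = \left(\frac{7}{10} + 1770998\right) \left(-4030064\right) = \frac{17709987}{10} \left(-4030064\right) = - \frac{35686190524584}{5}$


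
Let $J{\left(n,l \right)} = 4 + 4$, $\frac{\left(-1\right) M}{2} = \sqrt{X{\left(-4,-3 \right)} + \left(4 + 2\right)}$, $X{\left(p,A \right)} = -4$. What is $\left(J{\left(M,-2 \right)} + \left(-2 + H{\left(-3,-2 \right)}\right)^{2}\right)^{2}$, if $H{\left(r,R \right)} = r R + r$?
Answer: $81$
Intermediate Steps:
$M = - 2 \sqrt{2}$ ($M = - 2 \sqrt{-4 + \left(4 + 2\right)} = - 2 \sqrt{-4 + 6} = - 2 \sqrt{2} \approx -2.8284$)
$H{\left(r,R \right)} = r + R r$ ($H{\left(r,R \right)} = R r + r = r + R r$)
$J{\left(n,l \right)} = 8$
$\left(J{\left(M,-2 \right)} + \left(-2 + H{\left(-3,-2 \right)}\right)^{2}\right)^{2} = \left(8 + \left(-2 - 3 \left(1 - 2\right)\right)^{2}\right)^{2} = \left(8 + \left(-2 - -3\right)^{2}\right)^{2} = \left(8 + \left(-2 + 3\right)^{2}\right)^{2} = \left(8 + 1^{2}\right)^{2} = \left(8 + 1\right)^{2} = 9^{2} = 81$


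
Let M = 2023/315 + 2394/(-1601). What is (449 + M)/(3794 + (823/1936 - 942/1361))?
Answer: 86169436010944/720168434811675 ≈ 0.11965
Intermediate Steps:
M = 354959/72045 (M = 2023*(1/315) + 2394*(-1/1601) = 289/45 - 2394/1601 = 354959/72045 ≈ 4.9269)
(449 + M)/(3794 + (823/1936 - 942/1361)) = (449 + 354959/72045)/(3794 + (823/1936 - 942/1361)) = 32703164/(72045*(3794 + (823*(1/1936) - 942*1/1361))) = 32703164/(72045*(3794 + (823/1936 - 942/1361))) = 32703164/(72045*(3794 - 703609/2634896)) = 32703164/(72045*(9996091815/2634896)) = (32703164/72045)*(2634896/9996091815) = 86169436010944/720168434811675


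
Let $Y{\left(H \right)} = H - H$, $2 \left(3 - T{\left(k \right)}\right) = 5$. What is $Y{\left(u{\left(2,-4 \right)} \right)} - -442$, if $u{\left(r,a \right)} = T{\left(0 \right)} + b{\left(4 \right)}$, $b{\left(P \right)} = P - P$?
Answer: $442$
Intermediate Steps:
$T{\left(k \right)} = \frac{1}{2}$ ($T{\left(k \right)} = 3 - \frac{5}{2} = \frac{1}{2}$)
$b{\left(P \right)} = 0$
$u{\left(r,a \right)} = \frac{1}{2}$ ($u{\left(r,a \right)} = \frac{1}{2} + 0 = \frac{1}{2}$)
$Y{\left(H \right)} = 0$
$Y{\left(u{\left(2,-4 \right)} \right)} - -442 = 0 - -442 = 0 + 442 = 442$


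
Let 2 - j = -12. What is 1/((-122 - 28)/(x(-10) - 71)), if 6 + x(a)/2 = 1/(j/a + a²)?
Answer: 40909/73950 ≈ 0.55320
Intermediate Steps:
j = 14 (j = 2 - 1*(-12) = 2 + 12 = 14)
x(a) = -12 + 2/(a² + 14/a) (x(a) = -12 + 2/(14/a + a²) = -12 + 2/(a² + 14/a))
1/((-122 - 28)/(x(-10) - 71)) = 1/((-122 - 28)/(2*(-84 - 10 - 6*(-10)³)/(14 + (-10)³) - 71)) = 1/(-150/(2*(-84 - 10 - 6*(-1000))/(14 - 1000) - 71)) = 1/(-150/(2*(-84 - 10 + 6000)/(-986) - 71)) = 1/(-150/(2*(-1/986)*5906 - 71)) = 1/(-150/(-5906/493 - 71)) = 1/(-150/(-40909/493)) = 1/(-150*(-493/40909)) = 1/(73950/40909) = 40909/73950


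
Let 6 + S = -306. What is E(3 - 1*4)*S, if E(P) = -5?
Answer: 1560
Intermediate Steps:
S = -312 (S = -6 - 306 = -312)
E(3 - 1*4)*S = -5*(-312) = 1560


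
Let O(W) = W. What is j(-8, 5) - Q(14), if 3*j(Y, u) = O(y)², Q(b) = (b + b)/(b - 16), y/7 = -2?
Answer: 238/3 ≈ 79.333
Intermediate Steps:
y = -14 (y = 7*(-2) = -14)
Q(b) = 2*b/(-16 + b) (Q(b) = (2*b)/(-16 + b) = 2*b/(-16 + b))
j(Y, u) = 196/3 (j(Y, u) = (⅓)*(-14)² = (⅓)*196 = 196/3)
j(-8, 5) - Q(14) = 196/3 - 2*14/(-16 + 14) = 196/3 - 2*14/(-2) = 196/3 - 2*14*(-1)/2 = 196/3 - 1*(-14) = 196/3 + 14 = 238/3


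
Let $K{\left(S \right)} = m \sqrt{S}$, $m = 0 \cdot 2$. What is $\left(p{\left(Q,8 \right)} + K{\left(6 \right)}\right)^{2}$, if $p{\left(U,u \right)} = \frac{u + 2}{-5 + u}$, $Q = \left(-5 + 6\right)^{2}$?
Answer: $\frac{100}{9} \approx 11.111$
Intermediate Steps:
$Q = 1$ ($Q = 1^{2} = 1$)
$m = 0$
$p{\left(U,u \right)} = \frac{2 + u}{-5 + u}$
$K{\left(S \right)} = 0$ ($K{\left(S \right)} = 0 \sqrt{S} = 0$)
$\left(p{\left(Q,8 \right)} + K{\left(6 \right)}\right)^{2} = \left(\frac{2 + 8}{-5 + 8} + 0\right)^{2} = \left(\frac{1}{3} \cdot 10 + 0\right)^{2} = \left(\frac{10}{3} + 0\right)^{2} = \left(\frac{10}{3}\right)^{2} = \frac{100}{9}$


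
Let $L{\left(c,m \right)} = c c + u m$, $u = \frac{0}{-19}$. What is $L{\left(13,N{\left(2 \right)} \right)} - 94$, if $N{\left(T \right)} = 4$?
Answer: $75$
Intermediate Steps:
$u = 0$ ($u = 0 \left(- \frac{1}{19}\right) = 0$)
$L{\left(c,m \right)} = c^{2}$ ($L{\left(c,m \right)} = c c + 0 m = c^{2} + 0 = c^{2}$)
$L{\left(13,N{\left(2 \right)} \right)} - 94 = 13^{2} - 94 = 169 - 94 = 75$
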